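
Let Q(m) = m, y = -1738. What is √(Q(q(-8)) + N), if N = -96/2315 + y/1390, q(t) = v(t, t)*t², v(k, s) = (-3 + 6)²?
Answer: √59508494537165/321785 ≈ 23.973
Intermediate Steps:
v(k, s) = 9 (v(k, s) = 3² = 9)
q(t) = 9*t²
N = -415691/321785 (N = -96/2315 - 1738/1390 = -96*1/2315 - 1738*1/1390 = -96/2315 - 869/695 = -415691/321785 ≈ -1.2918)
√(Q(q(-8)) + N) = √(9*(-8)² - 415691/321785) = √(9*64 - 415691/321785) = √(576 - 415691/321785) = √(184932469/321785) = √59508494537165/321785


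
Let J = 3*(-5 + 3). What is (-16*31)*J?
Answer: 2976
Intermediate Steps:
J = -6 (J = 3*(-2) = -6)
(-16*31)*J = -16*31*(-6) = -496*(-6) = 2976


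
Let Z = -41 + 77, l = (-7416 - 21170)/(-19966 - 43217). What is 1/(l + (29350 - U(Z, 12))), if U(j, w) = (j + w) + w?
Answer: 63183/1850658656 ≈ 3.4141e-5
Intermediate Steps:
l = 28586/63183 (l = -28586/(-63183) = -28586*(-1/63183) = 28586/63183 ≈ 0.45243)
Z = 36
U(j, w) = j + 2*w
1/(l + (29350 - U(Z, 12))) = 1/(28586/63183 + (29350 - (36 + 2*12))) = 1/(28586/63183 + (29350 - (36 + 24))) = 1/(28586/63183 + (29350 - 1*60)) = 1/(28586/63183 + (29350 - 60)) = 1/(28586/63183 + 29290) = 1/(1850658656/63183) = 63183/1850658656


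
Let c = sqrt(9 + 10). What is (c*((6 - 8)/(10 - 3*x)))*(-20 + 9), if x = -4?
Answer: sqrt(19) ≈ 4.3589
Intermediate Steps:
c = sqrt(19) ≈ 4.3589
(c*((6 - 8)/(10 - 3*x)))*(-20 + 9) = (sqrt(19)*((6 - 8)/(10 - 3*(-4))))*(-20 + 9) = (sqrt(19)*(-2/(10 + 12)))*(-11) = (sqrt(19)*(-2/22))*(-11) = (sqrt(19)*(-2*1/22))*(-11) = (sqrt(19)*(-1/11))*(-11) = -sqrt(19)/11*(-11) = sqrt(19)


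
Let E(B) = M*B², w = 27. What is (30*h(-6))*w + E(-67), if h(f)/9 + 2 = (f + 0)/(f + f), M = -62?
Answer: -289253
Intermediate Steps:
h(f) = -27/2 (h(f) = -18 + 9*((f + 0)/(f + f)) = -18 + 9*(f/((2*f))) = -18 + 9*(f*(1/(2*f))) = -18 + 9*(½) = -18 + 9/2 = -27/2)
E(B) = -62*B²
(30*h(-6))*w + E(-67) = (30*(-27/2))*27 - 62*(-67)² = -405*27 - 62*4489 = -10935 - 278318 = -289253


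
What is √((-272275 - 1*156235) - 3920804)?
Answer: I*√4349314 ≈ 2085.5*I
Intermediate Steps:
√((-272275 - 1*156235) - 3920804) = √((-272275 - 156235) - 3920804) = √(-428510 - 3920804) = √(-4349314) = I*√4349314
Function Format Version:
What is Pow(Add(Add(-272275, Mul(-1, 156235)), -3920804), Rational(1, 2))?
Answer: Mul(I, Pow(4349314, Rational(1, 2))) ≈ Mul(2085.5, I)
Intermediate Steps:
Pow(Add(Add(-272275, Mul(-1, 156235)), -3920804), Rational(1, 2)) = Pow(Add(Add(-272275, -156235), -3920804), Rational(1, 2)) = Pow(Add(-428510, -3920804), Rational(1, 2)) = Pow(-4349314, Rational(1, 2)) = Mul(I, Pow(4349314, Rational(1, 2)))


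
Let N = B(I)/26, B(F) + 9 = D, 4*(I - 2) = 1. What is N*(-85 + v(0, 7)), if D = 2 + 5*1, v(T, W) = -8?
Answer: 93/13 ≈ 7.1538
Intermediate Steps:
I = 9/4 (I = 2 + (¼)*1 = 2 + ¼ = 9/4 ≈ 2.2500)
D = 7 (D = 2 + 5 = 7)
B(F) = -2 (B(F) = -9 + 7 = -2)
N = -1/13 (N = -2/26 = -2*1/26 = -1/13 ≈ -0.076923)
N*(-85 + v(0, 7)) = -(-85 - 8)/13 = -1/13*(-93) = 93/13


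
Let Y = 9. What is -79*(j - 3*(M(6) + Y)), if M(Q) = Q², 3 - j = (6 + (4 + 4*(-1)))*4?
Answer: 12324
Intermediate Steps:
j = -21 (j = 3 - (6 + (4 + 4*(-1)))*4 = 3 - (6 + (4 - 4))*4 = 3 - (6 + 0)*4 = 3 - 6*4 = 3 - 1*24 = 3 - 24 = -21)
-79*(j - 3*(M(6) + Y)) = -79*(-21 - 3*(6² + 9)) = -79*(-21 - 3*(36 + 9)) = -79*(-21 - 3*45) = -79*(-21 - 135) = -79*(-156) = 12324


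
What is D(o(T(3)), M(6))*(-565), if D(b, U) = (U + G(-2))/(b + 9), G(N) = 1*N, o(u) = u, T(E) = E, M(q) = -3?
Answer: 2825/12 ≈ 235.42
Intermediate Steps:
G(N) = N
D(b, U) = (-2 + U)/(9 + b) (D(b, U) = (U - 2)/(b + 9) = (-2 + U)/(9 + b))
D(o(T(3)), M(6))*(-565) = ((-2 - 3)/(9 + 3))*(-565) = (-5/12)*(-565) = ((1/12)*(-5))*(-565) = -5/12*(-565) = 2825/12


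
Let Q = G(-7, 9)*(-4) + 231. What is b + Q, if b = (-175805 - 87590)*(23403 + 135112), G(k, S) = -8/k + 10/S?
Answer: -2630379666790/63 ≈ -4.1752e+10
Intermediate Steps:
Q = 13985/63 (Q = (-8/(-7) + 10/9)*(-4) + 231 = (-8*(-⅐) + 10*(⅑))*(-4) + 231 = (8/7 + 10/9)*(-4) + 231 = (142/63)*(-4) + 231 = -568/63 + 231 = 13985/63 ≈ 221.98)
b = -41752058425 (b = -263395*158515 = -41752058425)
b + Q = -41752058425 + 13985/63 = -2630379666790/63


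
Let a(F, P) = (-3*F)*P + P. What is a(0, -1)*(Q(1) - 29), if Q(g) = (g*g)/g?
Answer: 28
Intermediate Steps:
a(F, P) = P - 3*F*P (a(F, P) = -3*F*P + P = P - 3*F*P)
Q(g) = g (Q(g) = g**2/g = g)
a(0, -1)*(Q(1) - 29) = (-(1 - 3*0))*(1 - 29) = -(1 + 0)*(-28) = -1*1*(-28) = -1*(-28) = 28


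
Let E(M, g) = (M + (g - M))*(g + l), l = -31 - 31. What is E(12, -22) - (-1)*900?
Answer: 2748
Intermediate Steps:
l = -62
E(M, g) = g*(-62 + g) (E(M, g) = (M + (g - M))*(g - 62) = g*(-62 + g))
E(12, -22) - (-1)*900 = -22*(-62 - 22) - (-1)*900 = -22*(-84) - 1*(-900) = 1848 + 900 = 2748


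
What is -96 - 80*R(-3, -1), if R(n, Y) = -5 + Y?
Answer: 384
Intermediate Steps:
-96 - 80*R(-3, -1) = -96 - 80*(-5 - 1) = -96 - 80*(-6) = -96 + 480 = 384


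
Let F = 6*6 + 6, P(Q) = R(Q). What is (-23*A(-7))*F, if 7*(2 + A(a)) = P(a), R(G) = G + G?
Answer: 3864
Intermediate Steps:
R(G) = 2*G
P(Q) = 2*Q
A(a) = -2 + 2*a/7 (A(a) = -2 + (2*a)/7 = -2 + 2*a/7)
F = 42 (F = 36 + 6 = 42)
(-23*A(-7))*F = -23*(-2 + (2/7)*(-7))*42 = -23*(-2 - 2)*42 = -23*(-4)*42 = 92*42 = 3864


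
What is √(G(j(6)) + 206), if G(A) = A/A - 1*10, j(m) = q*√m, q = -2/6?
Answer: √197 ≈ 14.036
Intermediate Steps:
q = -⅓ (q = -2*⅙ = -⅓ ≈ -0.33333)
j(m) = -√m/3
G(A) = -9 (G(A) = 1 - 10 = -9)
√(G(j(6)) + 206) = √(-9 + 206) = √197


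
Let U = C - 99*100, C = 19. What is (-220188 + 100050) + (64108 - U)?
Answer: -46149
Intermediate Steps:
U = -9881 (U = 19 - 99*100 = 19 - 9900 = -9881)
(-220188 + 100050) + (64108 - U) = (-220188 + 100050) + (64108 - 1*(-9881)) = -120138 + (64108 + 9881) = -120138 + 73989 = -46149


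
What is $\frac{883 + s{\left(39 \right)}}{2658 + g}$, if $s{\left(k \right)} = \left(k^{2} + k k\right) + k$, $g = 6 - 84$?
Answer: $\frac{991}{645} \approx 1.5364$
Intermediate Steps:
$g = -78$ ($g = 6 - 84 = -78$)
$s{\left(k \right)} = k + 2 k^{2}$ ($s{\left(k \right)} = \left(k^{2} + k^{2}\right) + k = 2 k^{2} + k = k + 2 k^{2}$)
$\frac{883 + s{\left(39 \right)}}{2658 + g} = \frac{883 + 39 \left(1 + 2 \cdot 39\right)}{2658 - 78} = \frac{883 + 39 \left(1 + 78\right)}{2580} = \left(883 + 39 \cdot 79\right) \frac{1}{2580} = \left(883 + 3081\right) \frac{1}{2580} = 3964 \cdot \frac{1}{2580} = \frac{991}{645}$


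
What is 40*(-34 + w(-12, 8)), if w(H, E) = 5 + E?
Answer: -840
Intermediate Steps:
40*(-34 + w(-12, 8)) = 40*(-34 + (5 + 8)) = 40*(-34 + 13) = 40*(-21) = -840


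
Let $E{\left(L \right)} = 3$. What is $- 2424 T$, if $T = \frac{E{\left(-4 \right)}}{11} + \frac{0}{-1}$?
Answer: $- \frac{7272}{11} \approx -661.09$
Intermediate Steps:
$T = \frac{3}{11}$ ($T = \frac{3}{11} + \frac{0}{-1} = 3 \cdot \frac{1}{11} + 0 \left(-1\right) = \frac{3}{11} + 0 = \frac{3}{11} \approx 0.27273$)
$- 2424 T = \left(-2424\right) \frac{3}{11} = - \frac{7272}{11}$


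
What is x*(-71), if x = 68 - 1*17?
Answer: -3621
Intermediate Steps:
x = 51 (x = 68 - 17 = 51)
x*(-71) = 51*(-71) = -3621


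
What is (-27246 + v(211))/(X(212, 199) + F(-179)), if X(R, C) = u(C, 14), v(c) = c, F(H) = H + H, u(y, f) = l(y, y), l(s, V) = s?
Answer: 27035/159 ≈ 170.03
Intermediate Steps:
u(y, f) = y
F(H) = 2*H
X(R, C) = C
(-27246 + v(211))/(X(212, 199) + F(-179)) = (-27246 + 211)/(199 + 2*(-179)) = -27035/(199 - 358) = -27035/(-159) = -27035*(-1/159) = 27035/159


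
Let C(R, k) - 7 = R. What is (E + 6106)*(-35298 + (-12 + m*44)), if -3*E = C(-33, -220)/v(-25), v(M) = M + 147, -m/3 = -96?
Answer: -8431983406/61 ≈ -1.3823e+8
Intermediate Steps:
C(R, k) = 7 + R
m = 288 (m = -3*(-96) = 288)
v(M) = 147 + M
E = 13/183 (E = -(7 - 33)/(3*(147 - 25)) = -(-26)/(3*122) = -1/3*(-13/61) = 13/183 ≈ 0.071038)
(E + 6106)*(-35298 + (-12 + m*44)) = (13/183 + 6106)*(-35298 + (-12 + 288*44)) = 1117411*(-35298 + (-12 + 12672))/183 = 1117411*(-35298 + 12660)/183 = (1117411/183)*(-22638) = -8431983406/61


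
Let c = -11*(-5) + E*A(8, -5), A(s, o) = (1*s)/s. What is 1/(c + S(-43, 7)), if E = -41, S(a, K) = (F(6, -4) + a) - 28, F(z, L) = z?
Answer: -1/51 ≈ -0.019608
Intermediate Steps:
S(a, K) = -22 + a (S(a, K) = (6 + a) - 28 = -22 + a)
A(s, o) = 1 (A(s, o) = s/s = 1)
c = 14 (c = -11*(-5) - 41*1 = 55 - 41 = 14)
1/(c + S(-43, 7)) = 1/(14 + (-22 - 43)) = 1/(14 - 65) = 1/(-51) = -1/51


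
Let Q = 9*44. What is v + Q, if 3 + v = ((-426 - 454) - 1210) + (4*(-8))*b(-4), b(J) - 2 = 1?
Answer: -1793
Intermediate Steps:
b(J) = 3 (b(J) = 2 + 1 = 3)
Q = 396
v = -2189 (v = -3 + (((-426 - 454) - 1210) + (4*(-8))*3) = -3 + ((-880 - 1210) - 32*3) = -3 + (-2090 - 96) = -3 - 2186 = -2189)
v + Q = -2189 + 396 = -1793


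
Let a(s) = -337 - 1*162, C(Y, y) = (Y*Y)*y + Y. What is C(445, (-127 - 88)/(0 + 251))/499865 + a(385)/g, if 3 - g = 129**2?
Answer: -128780623291/417501044274 ≈ -0.30846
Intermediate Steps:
C(Y, y) = Y + y*Y**2 (C(Y, y) = Y**2*y + Y = y*Y**2 + Y = Y + y*Y**2)
a(s) = -499 (a(s) = -337 - 162 = -499)
g = -16638 (g = 3 - 1*129**2 = 3 - 1*16641 = 3 - 16641 = -16638)
C(445, (-127 - 88)/(0 + 251))/499865 + a(385)/g = (445*(1 + 445*((-127 - 88)/(0 + 251))))/499865 - 499/(-16638) = (445*(1 + 445*(-215/251)))*(1/499865) - 499*(-1/16638) = (445*(1 + 445*(-215*1/251)))*(1/499865) + 499/16638 = (445*(1 + 445*(-215/251)))*(1/499865) + 499/16638 = (445*(1 - 95675/251))*(1/499865) + 499/16638 = (445*(-95424/251))*(1/499865) + 499/16638 = -42463680/251*1/499865 + 499/16638 = -8492736/25093223 + 499/16638 = -128780623291/417501044274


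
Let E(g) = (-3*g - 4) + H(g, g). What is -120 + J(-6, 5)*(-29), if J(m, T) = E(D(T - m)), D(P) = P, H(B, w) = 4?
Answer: 837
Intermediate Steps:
E(g) = -3*g (E(g) = (-3*g - 4) + 4 = (-4 - 3*g) + 4 = -3*g)
J(m, T) = -3*T + 3*m (J(m, T) = -3*(T - m) = -3*T + 3*m)
-120 + J(-6, 5)*(-29) = -120 + (-3*5 + 3*(-6))*(-29) = -120 + (-15 - 18)*(-29) = -120 - 33*(-29) = -120 + 957 = 837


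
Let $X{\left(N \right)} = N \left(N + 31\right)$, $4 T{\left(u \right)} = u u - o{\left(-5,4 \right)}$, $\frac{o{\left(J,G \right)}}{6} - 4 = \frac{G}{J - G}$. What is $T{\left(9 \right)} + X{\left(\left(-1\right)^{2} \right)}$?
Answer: $\frac{563}{12} \approx 46.917$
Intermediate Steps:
$o{\left(J,G \right)} = 24 + \frac{6 G}{J - G}$ ($o{\left(J,G \right)} = 24 + 6 \frac{G}{J - G} = 24 + \frac{6 G}{J - G}$)
$T{\left(u \right)} = - \frac{16}{3} + \frac{u^{2}}{4}$ ($T{\left(u \right)} = \frac{u u - \frac{6 \left(\left(-4\right) \left(-5\right) + 3 \cdot 4\right)}{4 - -5}}{4} = \frac{u^{2} - \frac{6 \left(20 + 12\right)}{4 + 5}}{4} = \frac{u^{2} - 6 \cdot \frac{1}{9} \cdot 32}{4} = \frac{u^{2} - \frac{64}{3}}{4} = \frac{- \frac{64}{3} + u^{2}}{4} = - \frac{16}{3} + \frac{u^{2}}{4}$)
$X{\left(N \right)} = N \left(31 + N\right)$
$T{\left(9 \right)} + X{\left(\left(-1\right)^{2} \right)} = \left(- \frac{16}{3} + \frac{9^{2}}{4}\right) + \left(-1\right)^{2} \left(31 + \left(-1\right)^{2}\right) = \left(- \frac{16}{3} + \frac{1}{4} \cdot 81\right) + 1 \left(31 + 1\right) = \left(- \frac{16}{3} + \frac{81}{4}\right) + 1 \cdot 32 = \frac{179}{12} + 32 = \frac{563}{12}$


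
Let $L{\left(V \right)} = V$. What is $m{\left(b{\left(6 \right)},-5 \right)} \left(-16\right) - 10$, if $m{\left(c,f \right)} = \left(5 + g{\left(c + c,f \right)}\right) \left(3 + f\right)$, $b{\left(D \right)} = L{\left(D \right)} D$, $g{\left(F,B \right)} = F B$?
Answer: $-11370$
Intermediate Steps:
$g{\left(F,B \right)} = B F$
$b{\left(D \right)} = D^{2}$ ($b{\left(D \right)} = D D = D^{2}$)
$m{\left(c,f \right)} = \left(3 + f\right) \left(5 + 2 c f\right)$ ($m{\left(c,f \right)} = \left(5 + f \left(c + c\right)\right) \left(3 + f\right) = \left(5 + f 2 c\right) \left(3 + f\right) = \left(5 + 2 c f\right) \left(3 + f\right) = \left(3 + f\right) \left(5 + 2 c f\right)$)
$m{\left(b{\left(6 \right)},-5 \right)} \left(-16\right) - 10 = \left(15 + 5 \left(-5\right) + 2 \cdot 6^{2} \left(-5\right)^{2} + 6 \cdot 6^{2} \left(-5\right)\right) \left(-16\right) - 10 = \left(15 - 25 + 2 \cdot 36 \cdot 25 + 6 \cdot 36 \left(-5\right)\right) \left(-16\right) - 10 = \left(15 - 25 + 1800 - 1080\right) \left(-16\right) - 10 = 710 \left(-16\right) - 10 = -11360 - 10 = -11370$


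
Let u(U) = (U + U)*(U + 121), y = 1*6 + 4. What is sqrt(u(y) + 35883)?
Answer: sqrt(38503) ≈ 196.22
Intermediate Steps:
y = 10 (y = 6 + 4 = 10)
u(U) = 2*U*(121 + U) (u(U) = (2*U)*(121 + U) = 2*U*(121 + U))
sqrt(u(y) + 35883) = sqrt(2*10*(121 + 10) + 35883) = sqrt(2*10*131 + 35883) = sqrt(2620 + 35883) = sqrt(38503)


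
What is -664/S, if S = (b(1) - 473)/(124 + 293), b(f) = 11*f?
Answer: 46148/77 ≈ 599.32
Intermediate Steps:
S = -154/139 (S = (11*1 - 473)/(124 + 293) = (11 - 473)/417 = -462*1/417 = -154/139 ≈ -1.1079)
-664/S = -664/(-154/139) = -664*(-139/154) = 46148/77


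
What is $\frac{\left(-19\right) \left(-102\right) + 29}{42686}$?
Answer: $\frac{281}{6098} \approx 0.046081$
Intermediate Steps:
$\frac{\left(-19\right) \left(-102\right) + 29}{42686} = \left(1938 + 29\right) \frac{1}{42686} = 1967 \cdot \frac{1}{42686} = \frac{281}{6098}$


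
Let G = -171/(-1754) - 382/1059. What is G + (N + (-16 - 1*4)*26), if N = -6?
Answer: -977526575/1857486 ≈ -526.26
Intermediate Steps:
G = -488939/1857486 (G = -171*(-1/1754) - 382*1/1059 = 171/1754 - 382/1059 = -488939/1857486 ≈ -0.26323)
G + (N + (-16 - 1*4)*26) = -488939/1857486 + (-6 + (-16 - 1*4)*26) = -488939/1857486 + (-6 + (-16 - 4)*26) = -488939/1857486 + (-6 - 20*26) = -488939/1857486 + (-6 - 520) = -488939/1857486 - 526 = -977526575/1857486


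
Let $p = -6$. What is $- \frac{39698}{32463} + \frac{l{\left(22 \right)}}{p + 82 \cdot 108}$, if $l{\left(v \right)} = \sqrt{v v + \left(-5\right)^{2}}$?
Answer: $- \frac{39698}{32463} + \frac{\sqrt{509}}{8850} \approx -1.2203$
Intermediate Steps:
$l{\left(v \right)} = \sqrt{25 + v^{2}}$ ($l{\left(v \right)} = \sqrt{v^{2} + 25} = \sqrt{25 + v^{2}}$)
$- \frac{39698}{32463} + \frac{l{\left(22 \right)}}{p + 82 \cdot 108} = - \frac{39698}{32463} + \frac{\sqrt{25 + 22^{2}}}{-6 + 82 \cdot 108} = \left(-39698\right) \frac{1}{32463} + \frac{\sqrt{25 + 484}}{-6 + 8856} = - \frac{39698}{32463} + \frac{\sqrt{509}}{8850}$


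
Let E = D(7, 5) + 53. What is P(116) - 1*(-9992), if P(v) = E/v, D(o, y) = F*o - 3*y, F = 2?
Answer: 289781/29 ≈ 9992.5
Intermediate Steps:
D(o, y) = -3*y + 2*o (D(o, y) = 2*o - 3*y = -3*y + 2*o)
E = 52 (E = (-3*5 + 2*7) + 53 = (-15 + 14) + 53 = -1 + 53 = 52)
P(v) = 52/v
P(116) - 1*(-9992) = 52/116 - 1*(-9992) = 52*(1/116) + 9992 = 13/29 + 9992 = 289781/29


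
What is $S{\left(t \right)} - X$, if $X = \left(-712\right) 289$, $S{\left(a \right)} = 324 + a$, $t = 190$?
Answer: $206282$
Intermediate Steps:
$X = -205768$
$S{\left(t \right)} - X = \left(324 + 190\right) - -205768 = 514 + 205768 = 206282$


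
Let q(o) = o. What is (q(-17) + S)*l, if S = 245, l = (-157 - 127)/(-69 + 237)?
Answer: -2698/7 ≈ -385.43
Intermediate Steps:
l = -71/42 (l = -284/168 = -284*1/168 = -71/42 ≈ -1.6905)
(q(-17) + S)*l = (-17 + 245)*(-71/42) = 228*(-71/42) = -2698/7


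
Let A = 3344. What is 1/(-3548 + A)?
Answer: -1/204 ≈ -0.0049020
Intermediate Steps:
1/(-3548 + A) = 1/(-3548 + 3344) = 1/(-204) = -1/204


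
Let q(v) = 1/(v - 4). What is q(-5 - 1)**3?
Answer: -1/1000 ≈ -0.0010000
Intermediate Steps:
q(v) = 1/(-4 + v)
q(-5 - 1)**3 = (1/(-4 + (-5 - 1)))**3 = (1/(-4 - 6))**3 = (1/(-10))**3 = (-1/10)**3 = -1/1000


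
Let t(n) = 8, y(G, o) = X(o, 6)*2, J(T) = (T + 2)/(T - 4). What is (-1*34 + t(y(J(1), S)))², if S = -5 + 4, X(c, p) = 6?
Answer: 676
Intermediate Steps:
J(T) = (2 + T)/(-4 + T)
S = -1
y(G, o) = 12 (y(G, o) = 6*2 = 12)
(-1*34 + t(y(J(1), S)))² = (-1*34 + 8)² = (-34 + 8)² = (-26)² = 676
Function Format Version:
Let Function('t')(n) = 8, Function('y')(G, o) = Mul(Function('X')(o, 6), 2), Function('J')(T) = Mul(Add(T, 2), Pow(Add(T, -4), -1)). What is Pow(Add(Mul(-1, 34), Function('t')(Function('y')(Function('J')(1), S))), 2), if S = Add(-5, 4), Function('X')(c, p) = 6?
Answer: 676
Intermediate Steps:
Function('J')(T) = Mul(Pow(Add(-4, T), -1), Add(2, T)) (Function('J')(T) = Mul(Add(2, T), Pow(Add(-4, T), -1)) = Mul(Pow(Add(-4, T), -1), Add(2, T)))
S = -1
Function('y')(G, o) = 12 (Function('y')(G, o) = Mul(6, 2) = 12)
Pow(Add(Mul(-1, 34), Function('t')(Function('y')(Function('J')(1), S))), 2) = Pow(Add(Mul(-1, 34), 8), 2) = Pow(Add(-34, 8), 2) = Pow(-26, 2) = 676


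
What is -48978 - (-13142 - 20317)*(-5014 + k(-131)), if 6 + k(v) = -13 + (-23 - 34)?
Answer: -170355288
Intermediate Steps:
k(v) = -76 (k(v) = -6 + (-13 + (-23 - 34)) = -6 + (-13 - 57) = -6 - 70 = -76)
-48978 - (-13142 - 20317)*(-5014 + k(-131)) = -48978 - (-13142 - 20317)*(-5014 - 76) = -48978 - (-33459)*(-5090) = -48978 - 1*170306310 = -48978 - 170306310 = -170355288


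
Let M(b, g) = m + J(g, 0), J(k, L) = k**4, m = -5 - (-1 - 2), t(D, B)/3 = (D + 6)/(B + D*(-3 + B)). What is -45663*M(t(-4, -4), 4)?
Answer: -11598402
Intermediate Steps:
t(D, B) = 3*(6 + D)/(B + D*(-3 + B)) (t(D, B) = 3*((D + 6)/(B + D*(-3 + B))) = 3*((6 + D)/(B + D*(-3 + B))) = 3*(6 + D)/(B + D*(-3 + B)))
m = -2 (m = -5 - 1*(-3) = -5 + 3 = -2)
M(b, g) = -2 + g**4
-45663*M(t(-4, -4), 4) = -45663*(-2 + 4**4) = -45663*(-2 + 256) = -45663*254 = -11598402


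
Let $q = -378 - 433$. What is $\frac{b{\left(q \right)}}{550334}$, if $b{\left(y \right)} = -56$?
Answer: $- \frac{28}{275167} \approx -0.00010176$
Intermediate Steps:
$q = -811$ ($q = -378 - 433 = -811$)
$\frac{b{\left(q \right)}}{550334} = - \frac{56}{550334} = \left(-56\right) \frac{1}{550334} = - \frac{28}{275167}$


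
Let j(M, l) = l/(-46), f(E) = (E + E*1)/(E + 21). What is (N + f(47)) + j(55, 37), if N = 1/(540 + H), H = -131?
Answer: 92825/159919 ≈ 0.58045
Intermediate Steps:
f(E) = 2*E/(21 + E) (f(E) = (E + E)/(21 + E) = (2*E)/(21 + E) = 2*E/(21 + E))
j(M, l) = -l/46 (j(M, l) = l*(-1/46) = -l/46)
N = 1/409 (N = 1/(540 - 131) = 1/409 ≈ 0.0024450)
(N + f(47)) + j(55, 37) = (1/409 + 2*47/(21 + 47)) - 1/46*37 = (1/409 + 2*47/68) - 37/46 = (1/409 + 2*47*(1/68)) - 37/46 = (1/409 + 47/34) - 37/46 = 19257/13906 - 37/46 = 92825/159919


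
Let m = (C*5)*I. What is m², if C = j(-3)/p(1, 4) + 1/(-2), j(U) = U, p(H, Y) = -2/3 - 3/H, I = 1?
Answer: 1225/484 ≈ 2.5310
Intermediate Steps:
p(H, Y) = -⅔ - 3/H (p(H, Y) = -2*⅓ - 3/H = -⅔ - 3/H)
C = 7/22 (C = -3/(-⅔ - 3/1) + 1/(-2) = -3/(-⅔ - 3*1) + 1*(-½) = -3/(-⅔ - 3) - ½ = -3/(-11/3) - ½ = -3*(-3/11) - ½ = 9/11 - ½ = 7/22 ≈ 0.31818)
m = 35/22 (m = ((7/22)*5)*1 = (35/22)*1 = 35/22 ≈ 1.5909)
m² = (35/22)² = 1225/484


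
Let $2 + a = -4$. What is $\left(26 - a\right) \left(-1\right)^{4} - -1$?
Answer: $33$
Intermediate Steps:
$a = -6$ ($a = -2 - 4 = -6$)
$\left(26 - a\right) \left(-1\right)^{4} - -1 = \left(26 - -6\right) \left(-1\right)^{4} - -1 = \left(26 + 6\right) 1 + \left(-20 + 21\right) = 32 \cdot 1 + 1 = 32 + 1 = 33$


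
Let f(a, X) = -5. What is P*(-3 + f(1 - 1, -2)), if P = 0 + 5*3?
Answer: -120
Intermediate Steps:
P = 15 (P = 0 + 15 = 15)
P*(-3 + f(1 - 1, -2)) = 15*(-3 - 5) = 15*(-8) = -120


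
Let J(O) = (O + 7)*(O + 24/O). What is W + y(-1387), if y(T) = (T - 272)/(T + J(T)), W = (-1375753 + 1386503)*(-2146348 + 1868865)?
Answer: -7913479027709825783/2652910571 ≈ -2.9829e+9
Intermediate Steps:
J(O) = (7 + O)*(O + 24/O)
W = -2982942250 (W = 10750*(-277483) = -2982942250)
y(T) = (-272 + T)/(24 + T² + 8*T + 168/T) (y(T) = (T - 272)/(T + (24 + T² + 7*T + 168/T)) = (-272 + T)/(24 + T² + 8*T + 168/T))
W + y(-1387) = -2982942250 - 1387*(-272 - 1387)/(168 + (-1387)³ + 8*(-1387)² + 24*(-1387)) = -2982942250 - 1387*(-1659)/(168 - 2668267603 + 8*1923769 - 33288) = -2982942250 - 1387*(-1659)/(168 - 2668267603 + 15390152 - 33288) = -2982942250 - 1387*(-1659)/(-2652910571) = -2982942250 - 1387*(-1/2652910571)*(-1659) = -2982942250 - 2301033/2652910571 = -7913479027709825783/2652910571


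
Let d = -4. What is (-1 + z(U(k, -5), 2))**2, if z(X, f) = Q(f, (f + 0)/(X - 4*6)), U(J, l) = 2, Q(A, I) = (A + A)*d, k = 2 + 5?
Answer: 289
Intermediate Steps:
k = 7
Q(A, I) = -8*A (Q(A, I) = (A + A)*(-4) = (2*A)*(-4) = -8*A)
z(X, f) = -8*f
(-1 + z(U(k, -5), 2))**2 = (-1 - 8*2)**2 = (-1 - 16)**2 = (-17)**2 = 289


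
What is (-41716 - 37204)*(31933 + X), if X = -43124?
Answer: 883193720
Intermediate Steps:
(-41716 - 37204)*(31933 + X) = (-41716 - 37204)*(31933 - 43124) = -78920*(-11191) = 883193720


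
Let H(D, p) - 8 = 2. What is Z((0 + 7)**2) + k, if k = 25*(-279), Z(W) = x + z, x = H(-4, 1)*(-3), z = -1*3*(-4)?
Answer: -6993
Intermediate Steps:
H(D, p) = 10 (H(D, p) = 8 + 2 = 10)
z = 12 (z = -3*(-4) = 12)
x = -30 (x = 10*(-3) = -30)
Z(W) = -18 (Z(W) = -30 + 12 = -18)
k = -6975
Z((0 + 7)**2) + k = -18 - 6975 = -6993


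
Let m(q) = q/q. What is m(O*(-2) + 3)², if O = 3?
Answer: 1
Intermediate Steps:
m(q) = 1
m(O*(-2) + 3)² = 1² = 1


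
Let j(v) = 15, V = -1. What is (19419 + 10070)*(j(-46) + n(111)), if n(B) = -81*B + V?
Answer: -264722753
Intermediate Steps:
n(B) = -1 - 81*B (n(B) = -81*B - 1 = -1 - 81*B)
(19419 + 10070)*(j(-46) + n(111)) = (19419 + 10070)*(15 + (-1 - 81*111)) = 29489*(15 + (-1 - 8991)) = 29489*(15 - 8992) = 29489*(-8977) = -264722753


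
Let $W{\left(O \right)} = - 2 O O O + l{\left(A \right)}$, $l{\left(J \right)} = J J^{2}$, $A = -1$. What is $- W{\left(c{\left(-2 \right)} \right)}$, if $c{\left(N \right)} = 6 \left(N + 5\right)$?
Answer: $11665$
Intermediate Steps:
$l{\left(J \right)} = J^{3}$
$c{\left(N \right)} = 30 + 6 N$ ($c{\left(N \right)} = 6 \left(5 + N\right) = 30 + 6 N$)
$W{\left(O \right)} = -1 - 2 O^{3}$ ($W{\left(O \right)} = - 2 O O O + \left(-1\right)^{3} = - 2 O^{2} O - 1 = - 2 O^{3} - 1 = -1 - 2 O^{3}$)
$- W{\left(c{\left(-2 \right)} \right)} = - (-1 - 2 \left(30 + 6 \left(-2\right)\right)^{3}) = - (-1 - 2 \left(30 - 12\right)^{3}) = - (-1 - 2 \cdot 18^{3}) = - (-1 - 11664) = \left(-1\right) \left(-11665\right) = 11665$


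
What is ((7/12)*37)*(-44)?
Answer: -2849/3 ≈ -949.67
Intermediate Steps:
((7/12)*37)*(-44) = (259/12)*(-44) = -2849/3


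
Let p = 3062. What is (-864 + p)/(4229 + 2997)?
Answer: 1099/3613 ≈ 0.30418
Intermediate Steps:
(-864 + p)/(4229 + 2997) = (-864 + 3062)/(4229 + 2997) = 2198/7226 = 2198*(1/7226) = 1099/3613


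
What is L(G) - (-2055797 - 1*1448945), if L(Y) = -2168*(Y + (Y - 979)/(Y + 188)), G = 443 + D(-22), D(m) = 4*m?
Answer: 495504406/181 ≈ 2.7376e+6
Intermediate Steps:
G = 355 (G = 443 + 4*(-22) = 443 - 88 = 355)
L(Y) = -2168*Y - 2168*(-979 + Y)/(188 + Y) (L(Y) = -2168*(Y + (-979 + Y)/(188 + Y)) = -2168*Y - 2168*(-979 + Y)/(188 + Y))
L(G) - (-2055797 - 1*1448945) = 2168*(979 - 1*355**2 - 189*355)/(188 + 355) - (-2055797 - 1*1448945) = 2168*(979 - 1*126025 - 67095)/543 - (-2055797 - 1448945) = 2168*(1/543)*(979 - 126025 - 67095) - 1*(-3504742) = 2168*(1/543)*(-192141) + 3504742 = -138853896/181 + 3504742 = 495504406/181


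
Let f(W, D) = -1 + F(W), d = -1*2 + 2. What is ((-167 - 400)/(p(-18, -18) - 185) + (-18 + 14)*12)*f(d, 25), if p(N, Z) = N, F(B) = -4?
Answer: 6555/29 ≈ 226.03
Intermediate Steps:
d = 0 (d = -2 + 2 = 0)
f(W, D) = -5 (f(W, D) = -1 - 4 = -5)
((-167 - 400)/(p(-18, -18) - 185) + (-18 + 14)*12)*f(d, 25) = ((-167 - 400)/(-18 - 185) + (-18 + 14)*12)*(-5) = (-567/(-203) - 4*12)*(-5) = (-567*(-1/203) - 48)*(-5) = (81/29 - 48)*(-5) = -1311/29*(-5) = 6555/29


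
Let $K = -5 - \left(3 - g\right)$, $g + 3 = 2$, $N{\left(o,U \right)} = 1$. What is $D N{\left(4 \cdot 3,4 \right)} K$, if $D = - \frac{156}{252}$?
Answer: $\frac{39}{7} \approx 5.5714$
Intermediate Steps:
$g = -1$ ($g = -3 + 2 = -1$)
$D = - \frac{13}{21}$ ($D = \left(-156\right) \frac{1}{252} = - \frac{13}{21} \approx -0.61905$)
$K = -9$ ($K = -5 - \left(3 - -1\right) = -5 - \left(3 + 1\right) = -5 - 4 = -9$)
$D N{\left(4 \cdot 3,4 \right)} K = - \frac{13 \cdot 1 \left(-9\right)}{21} = \left(- \frac{13}{21}\right) \left(-9\right) = \frac{39}{7}$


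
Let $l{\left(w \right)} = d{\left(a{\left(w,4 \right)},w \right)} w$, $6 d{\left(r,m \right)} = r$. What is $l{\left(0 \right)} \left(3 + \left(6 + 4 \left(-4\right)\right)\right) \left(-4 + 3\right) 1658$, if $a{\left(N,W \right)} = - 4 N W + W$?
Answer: $0$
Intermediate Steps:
$a{\left(N,W \right)} = W - 4 N W$ ($a{\left(N,W \right)} = - 4 N W + W = W - 4 N W$)
$d{\left(r,m \right)} = \frac{r}{6}$
$l{\left(w \right)} = w \left(\frac{2}{3} - \frac{8 w}{3}\right)$ ($l{\left(w \right)} = \frac{4 \left(1 - 4 w\right)}{6} w = \frac{4 - 16 w}{6} w = \left(\frac{2}{3} - \frac{8 w}{3}\right) w = w \left(\frac{2}{3} - \frac{8 w}{3}\right)$)
$l{\left(0 \right)} \left(3 + \left(6 + 4 \left(-4\right)\right)\right) \left(-4 + 3\right) 1658 = \frac{2}{3} \cdot 0 \left(1 - 0\right) \left(3 + \left(6 + 4 \left(-4\right)\right)\right) \left(-4 + 3\right) 1658 = \frac{2}{3} \cdot 0 \left(1 + 0\right) \left(3 + \left(6 - 16\right)\right) \left(-1\right) 1658 = \frac{2}{3} \cdot 0 \cdot 1 \left(3 - 10\right) \left(-1\right) 1658 = 0 \left(\left(-7\right) \left(-1\right)\right) 1658 = 0 \cdot 7 \cdot 1658 = 0 \cdot 1658 = 0$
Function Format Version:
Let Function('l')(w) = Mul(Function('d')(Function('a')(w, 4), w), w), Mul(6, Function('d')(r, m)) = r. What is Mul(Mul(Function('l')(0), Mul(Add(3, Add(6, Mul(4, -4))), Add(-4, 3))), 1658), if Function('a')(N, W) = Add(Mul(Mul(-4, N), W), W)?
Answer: 0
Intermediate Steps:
Function('a')(N, W) = Add(W, Mul(-4, N, W)) (Function('a')(N, W) = Add(Mul(-4, N, W), W) = Add(W, Mul(-4, N, W)))
Function('d')(r, m) = Mul(Rational(1, 6), r)
Function('l')(w) = Mul(w, Add(Rational(2, 3), Mul(Rational(-8, 3), w))) (Function('l')(w) = Mul(Mul(Rational(1, 6), Mul(4, Add(1, Mul(-4, w)))), w) = Mul(Mul(Rational(1, 6), Add(4, Mul(-16, w))), w) = Mul(Add(Rational(2, 3), Mul(Rational(-8, 3), w)), w) = Mul(w, Add(Rational(2, 3), Mul(Rational(-8, 3), w))))
Mul(Mul(Function('l')(0), Mul(Add(3, Add(6, Mul(4, -4))), Add(-4, 3))), 1658) = Mul(Mul(Mul(Rational(2, 3), 0, Add(1, Mul(-4, 0))), Mul(Add(3, Add(6, Mul(4, -4))), Add(-4, 3))), 1658) = Mul(Mul(Mul(Rational(2, 3), 0, Add(1, 0)), Mul(Add(3, Add(6, -16)), -1)), 1658) = Mul(Mul(Mul(Rational(2, 3), 0, 1), Mul(Add(3, -10), -1)), 1658) = Mul(Mul(0, Mul(-7, -1)), 1658) = Mul(Mul(0, 7), 1658) = Mul(0, 1658) = 0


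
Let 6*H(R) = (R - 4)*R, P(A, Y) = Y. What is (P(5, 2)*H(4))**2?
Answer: 0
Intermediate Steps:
H(R) = R*(-4 + R)/6 (H(R) = ((R - 4)*R)/6 = ((-4 + R)*R)/6 = (R*(-4 + R))/6 = R*(-4 + R)/6)
(P(5, 2)*H(4))**2 = (2*((1/6)*4*(-4 + 4)))**2 = (2*((1/6)*4*0))**2 = (2*0)**2 = 0**2 = 0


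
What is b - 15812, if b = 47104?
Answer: 31292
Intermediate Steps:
b - 15812 = 47104 - 15812 = 31292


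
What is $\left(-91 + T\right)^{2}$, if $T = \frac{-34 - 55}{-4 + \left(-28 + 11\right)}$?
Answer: $\frac{3319684}{441} \approx 7527.6$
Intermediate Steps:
$T = \frac{89}{21}$ ($T = - \frac{89}{-4 - 17} = - \frac{89}{-21} = \left(-89\right) \left(- \frac{1}{21}\right) = \frac{89}{21} \approx 4.2381$)
$\left(-91 + T\right)^{2} = \left(-91 + \frac{89}{21}\right)^{2} = \left(- \frac{1822}{21}\right)^{2} = \frac{3319684}{441}$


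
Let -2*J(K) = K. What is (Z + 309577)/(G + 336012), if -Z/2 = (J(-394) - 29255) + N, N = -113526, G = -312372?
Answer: 118949/4728 ≈ 25.158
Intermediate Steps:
J(K) = -K/2
Z = 285168 (Z = -2*((-1/2*(-394) - 29255) - 113526) = -2*((197 - 29255) - 113526) = -2*(-29058 - 113526) = -2*(-142584) = 285168)
(Z + 309577)/(G + 336012) = (285168 + 309577)/(-312372 + 336012) = 594745/23640 = 594745*(1/23640) = 118949/4728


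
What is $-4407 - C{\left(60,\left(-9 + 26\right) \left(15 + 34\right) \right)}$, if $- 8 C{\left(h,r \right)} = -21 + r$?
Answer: $- \frac{8611}{2} \approx -4305.5$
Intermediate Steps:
$C{\left(h,r \right)} = \frac{21}{8} - \frac{r}{8}$ ($C{\left(h,r \right)} = - \frac{-21 + r}{8} = \frac{21}{8} - \frac{r}{8}$)
$-4407 - C{\left(60,\left(-9 + 26\right) \left(15 + 34\right) \right)} = -4407 - \left(\frac{21}{8} - \frac{\left(-9 + 26\right) \left(15 + 34\right)}{8}\right) = -4407 - \left(\frac{21}{8} - \frac{17 \cdot 49}{8}\right) = -4407 - \left(\frac{21}{8} - \frac{833}{8}\right) = -4407 - - \frac{203}{2} = -4407 + \frac{203}{2} = - \frac{8611}{2}$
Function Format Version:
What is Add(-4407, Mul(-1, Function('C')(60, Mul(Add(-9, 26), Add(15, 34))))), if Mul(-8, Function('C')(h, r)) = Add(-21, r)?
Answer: Rational(-8611, 2) ≈ -4305.5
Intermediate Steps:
Function('C')(h, r) = Add(Rational(21, 8), Mul(Rational(-1, 8), r)) (Function('C')(h, r) = Mul(Rational(-1, 8), Add(-21, r)) = Add(Rational(21, 8), Mul(Rational(-1, 8), r)))
Add(-4407, Mul(-1, Function('C')(60, Mul(Add(-9, 26), Add(15, 34))))) = Add(-4407, Mul(-1, Add(Rational(21, 8), Mul(Rational(-1, 8), Mul(Add(-9, 26), Add(15, 34)))))) = Add(-4407, Mul(-1, Add(Rational(21, 8), Mul(Rational(-1, 8), Mul(17, 49))))) = Add(-4407, Mul(-1, Add(Rational(21, 8), Mul(Rational(-1, 8), 833)))) = Add(-4407, Mul(-1, Add(Rational(21, 8), Rational(-833, 8)))) = Add(-4407, Mul(-1, Rational(-203, 2))) = Add(-4407, Rational(203, 2)) = Rational(-8611, 2)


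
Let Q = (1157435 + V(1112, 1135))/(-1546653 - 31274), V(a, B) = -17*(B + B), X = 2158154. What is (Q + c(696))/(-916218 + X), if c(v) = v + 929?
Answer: 98577405/75372474872 ≈ 0.0013079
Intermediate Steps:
V(a, B) = -34*B
Q = -86065/121379 (Q = (1157435 - 34*1135)/(-1546653 - 31274) = (1157435 - 38590)/(-1577927) = 1118845*(-1/1577927) = -86065/121379 ≈ -0.70906)
c(v) = 929 + v
(Q + c(696))/(-916218 + X) = (-86065/121379 + (929 + 696))/(-916218 + 2158154) = (-86065/121379 + 1625)/1241936 = (197154810/121379)*(1/1241936) = 98577405/75372474872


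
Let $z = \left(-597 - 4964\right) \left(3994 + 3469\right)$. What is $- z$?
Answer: $41501743$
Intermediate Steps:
$z = -41501743$ ($z = \left(-5561\right) 7463 = -41501743$)
$- z = \left(-1\right) \left(-41501743\right) = 41501743$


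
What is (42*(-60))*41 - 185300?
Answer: -288620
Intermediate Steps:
(42*(-60))*41 - 185300 = -2520*41 - 185300 = -103320 - 185300 = -288620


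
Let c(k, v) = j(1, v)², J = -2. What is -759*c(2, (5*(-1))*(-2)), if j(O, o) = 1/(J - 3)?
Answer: -759/25 ≈ -30.360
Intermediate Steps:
j(O, o) = -⅕ (j(O, o) = 1/(-2 - 3) = 1/(-5) = -⅕)
c(k, v) = 1/25 (c(k, v) = (-⅕)² = 1/25)
-759*c(2, (5*(-1))*(-2)) = -759*1/25 = -759/25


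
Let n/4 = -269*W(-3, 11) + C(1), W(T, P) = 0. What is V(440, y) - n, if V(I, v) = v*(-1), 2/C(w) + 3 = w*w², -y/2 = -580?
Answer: -1156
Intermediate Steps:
y = 1160 (y = -2*(-580) = 1160)
C(w) = 2/(-3 + w³) (C(w) = 2/(-3 + w*w²) = 2/(-3 + w³))
V(I, v) = -v
n = -4 (n = 4*(-269*0 + 2/(-3 + 1³)) = 4*(0 + 2/(-3 + 1)) = 4*(0 + 2/(-2)) = 4*(0 + 2*(-½)) = 4*(0 - 1) = 4*(-1) = -4)
V(440, y) - n = -1*1160 - 1*(-4) = -1160 + 4 = -1156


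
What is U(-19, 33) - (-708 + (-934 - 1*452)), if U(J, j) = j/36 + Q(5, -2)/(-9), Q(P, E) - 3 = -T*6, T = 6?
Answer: 25183/12 ≈ 2098.6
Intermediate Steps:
Q(P, E) = -33 (Q(P, E) = 3 - 1*6*6 = 3 - 6*6 = 3 - 36 = -33)
U(J, j) = 11/3 + j/36 (U(J, j) = j/36 - 33/(-9) = j*(1/36) - 33*(-⅑) = j/36 + 11/3 = 11/3 + j/36)
U(-19, 33) - (-708 + (-934 - 1*452)) = (11/3 + (1/36)*33) - (-708 + (-934 - 1*452)) = (11/3 + 11/12) - (-708 + (-934 - 452)) = 55/12 - (-708 - 1386) = 55/12 - 1*(-2094) = 55/12 + 2094 = 25183/12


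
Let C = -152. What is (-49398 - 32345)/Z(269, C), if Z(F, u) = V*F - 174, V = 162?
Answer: -81743/43404 ≈ -1.8833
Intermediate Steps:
Z(F, u) = -174 + 162*F (Z(F, u) = 162*F - 174 = -174 + 162*F)
(-49398 - 32345)/Z(269, C) = (-49398 - 32345)/(-174 + 162*269) = -81743/(-174 + 43578) = -81743/43404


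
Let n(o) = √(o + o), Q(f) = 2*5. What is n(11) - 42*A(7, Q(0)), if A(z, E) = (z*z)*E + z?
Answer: -20874 + √22 ≈ -20869.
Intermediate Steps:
Q(f) = 10
A(z, E) = z + E*z² (A(z, E) = z²*E + z = E*z² + z = z + E*z²)
n(o) = √2*√o (n(o) = √(2*o) = √2*√o)
n(11) - 42*A(7, Q(0)) = √2*√11 - 294*(1 + 10*7) = √22 - 294*(1 + 70) = √22 - 294*71 = √22 - 42*497 = √22 - 20874 = -20874 + √22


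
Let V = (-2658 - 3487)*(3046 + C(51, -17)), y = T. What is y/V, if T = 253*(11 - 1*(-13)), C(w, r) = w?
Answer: -6072/19031065 ≈ -0.00031906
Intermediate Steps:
T = 6072 (T = 253*(11 + 13) = 253*24 = 6072)
y = 6072
V = -19031065 (V = (-2658 - 3487)*(3046 + 51) = -6145*3097 = -19031065)
y/V = 6072/(-19031065) = 6072*(-1/19031065) = -6072/19031065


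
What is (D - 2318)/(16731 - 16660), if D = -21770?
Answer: -24088/71 ≈ -339.27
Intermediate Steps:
(D - 2318)/(16731 - 16660) = (-21770 - 2318)/(16731 - 16660) = -24088/71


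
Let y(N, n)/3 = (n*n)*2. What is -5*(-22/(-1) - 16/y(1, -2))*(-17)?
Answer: 5440/3 ≈ 1813.3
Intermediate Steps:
y(N, n) = 6*n² (y(N, n) = 3*((n*n)*2) = 3*(n²*2) = 3*(2*n²) = 6*n²)
-5*(-22/(-1) - 16/y(1, -2))*(-17) = -5*(-22/(-1) - 16/(6*(-2)²))*(-17) = -5*(-22*(-1) - 16/(6*4))*(-17) = -5*(22 - 16/24)*(-17) = -5*(22 - 16*1/24)*(-17) = -5*(22 - ⅔)*(-17) = -5*64/3*(-17) = -320/3*(-17) = 5440/3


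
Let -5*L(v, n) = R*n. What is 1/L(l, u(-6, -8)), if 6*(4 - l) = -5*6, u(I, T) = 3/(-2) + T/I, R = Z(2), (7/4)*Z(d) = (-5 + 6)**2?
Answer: 105/2 ≈ 52.500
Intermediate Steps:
Z(d) = 4/7 (Z(d) = 4*(-5 + 6)**2/7 = (4/7)*1**2 = (4/7)*1 = 4/7)
R = 4/7 ≈ 0.57143
u(I, T) = -3/2 + T/I (u(I, T) = 3*(-1/2) + T/I = -3/2 + T/I)
l = 9 (l = 4 - (-5)*6/6 = 4 - 1/6*(-30) = 4 + 5 = 9)
L(v, n) = -4*n/35
1/L(l, u(-6, -8)) = 1/(-4*(-3/2 - 8/(-6))/35) = 1/(-4*(-3/2 - 8*(-1/6))/35) = 1/(-4*(-3/2 + 4/3)/35) = 1/(-4/35*(-1/6)) = 1/(2/105) = 105/2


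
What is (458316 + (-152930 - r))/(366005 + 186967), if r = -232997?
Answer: 179461/184324 ≈ 0.97362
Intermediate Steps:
(458316 + (-152930 - r))/(366005 + 186967) = (458316 + (-152930 - 1*(-232997)))/(366005 + 186967) = (458316 + (-152930 + 232997))/552972 = (458316 + 80067)*(1/552972) = 538383*(1/552972) = 179461/184324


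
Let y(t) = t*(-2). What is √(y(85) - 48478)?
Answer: 2*I*√12162 ≈ 220.56*I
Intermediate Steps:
y(t) = -2*t
√(y(85) - 48478) = √(-2*85 - 48478) = √(-170 - 48478) = √(-48648) = 2*I*√12162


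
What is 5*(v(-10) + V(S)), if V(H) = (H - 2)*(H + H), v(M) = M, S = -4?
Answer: 190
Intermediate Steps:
V(H) = 2*H*(-2 + H) (V(H) = (-2 + H)*(2*H) = 2*H*(-2 + H))
5*(v(-10) + V(S)) = 5*(-10 + 2*(-4)*(-2 - 4)) = 5*(-10 + 2*(-4)*(-6)) = 5*(-10 + 48) = 5*38 = 190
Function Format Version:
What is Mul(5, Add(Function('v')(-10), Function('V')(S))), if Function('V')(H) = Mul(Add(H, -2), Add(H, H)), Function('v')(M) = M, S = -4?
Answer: 190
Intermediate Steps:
Function('V')(H) = Mul(2, H, Add(-2, H)) (Function('V')(H) = Mul(Add(-2, H), Mul(2, H)) = Mul(2, H, Add(-2, H)))
Mul(5, Add(Function('v')(-10), Function('V')(S))) = Mul(5, Add(-10, Mul(2, -4, Add(-2, -4)))) = Mul(5, Add(-10, Mul(2, -4, -6))) = Mul(5, Add(-10, 48)) = Mul(5, 38) = 190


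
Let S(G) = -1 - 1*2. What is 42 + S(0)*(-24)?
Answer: 114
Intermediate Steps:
S(G) = -3 (S(G) = -1 - 2 = -3)
42 + S(0)*(-24) = 42 - 3*(-24) = 42 + 72 = 114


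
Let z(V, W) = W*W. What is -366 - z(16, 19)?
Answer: -727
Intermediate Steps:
z(V, W) = W²
-366 - z(16, 19) = -366 - 1*19² = -366 - 1*361 = -366 - 361 = -727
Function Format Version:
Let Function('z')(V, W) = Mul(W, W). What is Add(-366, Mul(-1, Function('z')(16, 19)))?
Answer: -727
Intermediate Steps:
Function('z')(V, W) = Pow(W, 2)
Add(-366, Mul(-1, Function('z')(16, 19))) = Add(-366, Mul(-1, Pow(19, 2))) = Add(-366, Mul(-1, 361)) = Add(-366, -361) = -727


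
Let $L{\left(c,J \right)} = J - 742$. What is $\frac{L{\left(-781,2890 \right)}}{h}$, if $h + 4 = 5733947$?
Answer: $\frac{2148}{5733943} \approx 0.00037461$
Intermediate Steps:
$h = 5733943$ ($h = -4 + 5733947 = 5733943$)
$L{\left(c,J \right)} = -742 + J$ ($L{\left(c,J \right)} = J - 742 = -742 + J$)
$\frac{L{\left(-781,2890 \right)}}{h} = \frac{-742 + 2890}{5733943} = 2148 \cdot \frac{1}{5733943} = \frac{2148}{5733943}$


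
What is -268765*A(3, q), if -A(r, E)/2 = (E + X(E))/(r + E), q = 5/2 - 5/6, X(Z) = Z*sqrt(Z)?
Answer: 191975 + 191975*sqrt(15)/3 ≈ 4.3981e+5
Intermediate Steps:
X(Z) = Z**(3/2)
q = 5/3 (q = 5*(1/2) - 5*1/6 = 5/2 - 5/6 = 5/3 ≈ 1.6667)
A(r, E) = -2*(E + E**(3/2))/(E + r) (A(r, E) = -2*(E + E**(3/2))/(r + E) = -2*(E + E**(3/2))/(E + r))
-268765*A(3, q) = -537530*(-1*5/3 - (5/3)**(3/2))/(5/3 + 3) = -537530*(-5/3 - 5*sqrt(15)/9)/14/3 = -537530*3*(-5/3 - 5*sqrt(15)/9)/14 = -268765*(-5/7 - 5*sqrt(15)/21) = 191975 + 191975*sqrt(15)/3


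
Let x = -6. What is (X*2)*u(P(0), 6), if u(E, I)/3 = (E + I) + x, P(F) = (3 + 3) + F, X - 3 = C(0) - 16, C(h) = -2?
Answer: -540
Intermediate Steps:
X = -15 (X = 3 + (-2 - 16) = 3 - 18 = -15)
P(F) = 6 + F
u(E, I) = -18 + 3*E + 3*I (u(E, I) = 3*((E + I) - 6) = 3*(-6 + E + I) = -18 + 3*E + 3*I)
(X*2)*u(P(0), 6) = (-15*2)*(-18 + 3*(6 + 0) + 3*6) = -30*(-18 + 3*6 + 18) = -30*(-18 + 18 + 18) = -30*18 = -540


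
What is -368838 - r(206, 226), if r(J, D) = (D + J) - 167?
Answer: -369103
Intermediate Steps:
r(J, D) = -167 + D + J
-368838 - r(206, 226) = -368838 - (-167 + 226 + 206) = -368838 - 1*265 = -368838 - 265 = -369103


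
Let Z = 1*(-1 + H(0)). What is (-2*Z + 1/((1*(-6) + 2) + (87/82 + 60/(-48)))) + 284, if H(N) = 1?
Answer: 194944/687 ≈ 283.76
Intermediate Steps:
Z = 0 (Z = 1*(-1 + 1) = 1*0 = 0)
(-2*Z + 1/((1*(-6) + 2) + (87/82 + 60/(-48)))) + 284 = (-2*0 + 1/((1*(-6) + 2) + (87/82 + 60/(-48)))) + 284 = (0 + 1/((-6 + 2) + (87*(1/82) + 60*(-1/48)))) + 284 = (0 + 1/(-4 + (87/82 - 5/4))) + 284 = (0 + 1/(-4 - 31/164)) + 284 = (0 + 1/(-687/164)) + 284 = (0 - 164/687) + 284 = -164/687 + 284 = 194944/687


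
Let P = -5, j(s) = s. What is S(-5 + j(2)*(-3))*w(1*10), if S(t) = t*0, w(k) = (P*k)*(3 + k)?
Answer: 0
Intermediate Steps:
w(k) = -5*k*(3 + k) (w(k) = (-5*k)*(3 + k) = -5*k*(3 + k))
S(t) = 0
S(-5 + j(2)*(-3))*w(1*10) = 0*(-5*1*10*(3 + 1*10)) = 0*(-5*10*(3 + 10)) = 0*(-5*10*13) = 0*(-650) = 0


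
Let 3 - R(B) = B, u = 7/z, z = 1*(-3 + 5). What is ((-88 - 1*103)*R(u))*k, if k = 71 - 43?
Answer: 2674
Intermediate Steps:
z = 2 (z = 1*2 = 2)
u = 7/2 ≈ 3.5000
R(B) = 3 - B
k = 28
((-88 - 1*103)*R(u))*k = ((-88 - 1*103)*(3 - 1*7/2))*28 = ((-88 - 103)*(3 - 7/2))*28 = -191*(-½)*28 = (191/2)*28 = 2674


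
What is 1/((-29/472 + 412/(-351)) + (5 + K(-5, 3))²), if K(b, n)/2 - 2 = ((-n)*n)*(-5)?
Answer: 165672/1623546629 ≈ 0.00010204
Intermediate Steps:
K(b, n) = 4 + 10*n² (K(b, n) = 4 + 2*(((-n)*n)*(-5)) = 4 + 2*(-n²*(-5)) = 4 + 2*(5*n²) = 4 + 10*n²)
1/((-29/472 + 412/(-351)) + (5 + K(-5, 3))²) = 1/((-29/472 + 412/(-351)) + (5 + (4 + 10*3²))²) = 1/((-29*1/472 + 412*(-1/351)) + (5 + (4 + 10*9))²) = 1/((-29/472 - 412/351) + (5 + (4 + 90))²) = 1/(-204643/165672 + (5 + 94)²) = 1/(-204643/165672 + 99²) = 1/(-204643/165672 + 9801) = 1/(1623546629/165672) = 165672/1623546629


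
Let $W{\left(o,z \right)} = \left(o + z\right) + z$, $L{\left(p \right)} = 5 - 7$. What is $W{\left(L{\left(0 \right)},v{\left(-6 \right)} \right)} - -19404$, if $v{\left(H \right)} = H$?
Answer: $19390$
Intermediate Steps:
$L{\left(p \right)} = -2$ ($L{\left(p \right)} = 5 - 7 = -2$)
$W{\left(o,z \right)} = o + 2 z$
$W{\left(L{\left(0 \right)},v{\left(-6 \right)} \right)} - -19404 = \left(-2 + 2 \left(-6\right)\right) - -19404 = \left(-2 - 12\right) + 19404 = -14 + 19404 = 19390$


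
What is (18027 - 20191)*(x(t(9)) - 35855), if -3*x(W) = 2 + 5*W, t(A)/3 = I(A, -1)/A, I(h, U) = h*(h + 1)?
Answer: 233099588/3 ≈ 7.7700e+7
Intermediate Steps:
I(h, U) = h*(1 + h)
t(A) = 3 + 3*A (t(A) = 3*((A*(1 + A))/A) = 3*(1 + A) = 3 + 3*A)
x(W) = -⅔ - 5*W/3 (x(W) = -(2 + 5*W)/3 = -⅔ - 5*W/3)
(18027 - 20191)*(x(t(9)) - 35855) = (18027 - 20191)*((-⅔ - 5*(3 + 3*9)/3) - 35855) = -2164*((-⅔ - 5*(3 + 27)/3) - 35855) = -2164*((-⅔ - 5/3*30) - 35855) = -2164*((-⅔ - 50) - 35855) = -2164*(-152/3 - 35855) = -2164*(-107717/3) = 233099588/3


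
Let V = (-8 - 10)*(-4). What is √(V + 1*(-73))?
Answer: I ≈ 1.0*I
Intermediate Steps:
V = 72 (V = -18*(-4) = 72)
√(V + 1*(-73)) = √(72 + 1*(-73)) = √(72 - 73) = √(-1) = I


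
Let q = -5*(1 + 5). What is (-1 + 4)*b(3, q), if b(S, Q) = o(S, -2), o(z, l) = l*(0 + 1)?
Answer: -6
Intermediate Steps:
q = -30 (q = -5*6 = -30)
o(z, l) = l (o(z, l) = l*1 = l)
b(S, Q) = -2
(-1 + 4)*b(3, q) = (-1 + 4)*(-2) = 3*(-2) = -6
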